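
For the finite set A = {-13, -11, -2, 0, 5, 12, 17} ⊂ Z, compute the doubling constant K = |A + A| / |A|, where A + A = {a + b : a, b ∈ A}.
K = |A + A| / |A| = 25/7

Enumerate A + A = {a + b : a, b ∈ A}. With |A| = 7, there are |A|^2 = 49 ordered sum pairs; collecting distinct values, A + A = {-26, -24, -22, -15, -13, -11, -8, -6, -4, -2, -1, 0, 1, 3, 4, 5, 6, 10, 12, 15, 17, 22, 24, 29, 34}, so |A + A| = 25. Thus K = 25/7. For comparison, the minimum possible |A + A| over all 7-element sets is 2·7 − 1 = 13 (so min K = 13/7), attained only by arithmetic progressions.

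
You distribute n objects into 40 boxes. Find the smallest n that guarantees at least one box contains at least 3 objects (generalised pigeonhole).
n = (3 − 1)·40 + 1 = 81

By the generalised pigeonhole principle, to guarantee some box contains ≥ r objects we need more than (r − 1) · k objects total. Threshold: n = (r − 1) · k + 1. With r = 3 and k = 40: n = 2 · 40 + 1 = 80 + 1 = 81. For n = 80 = 2 · 40, we can put exactly 2 objects in every box, avoiding 3 in any single one — so 81 is tight.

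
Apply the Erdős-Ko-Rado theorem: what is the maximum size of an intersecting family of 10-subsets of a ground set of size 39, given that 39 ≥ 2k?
max |F| = C(38, 9) = 163011640

The Erdős-Ko-Rado theorem states: for n ≥ 2k, an intersecting family of k-subsets of an n-element set has size at most C(n − 1, k − 1), with equality for 'star' families {A ⊆ [n] : |A| = k, i ∈ A} (fix an element i). For n = 39, k = 10: C(38, 9) = 163011640.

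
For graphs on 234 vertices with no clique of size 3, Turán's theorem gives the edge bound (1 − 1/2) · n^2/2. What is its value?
Turán density bound = (1/2) · 234^2/2 = 13689

Turán's theorem: ex(n, K_{r+1}) is achieved by the complete r-partite Turán graph T(n, r) with parts as balanced as possible, and is at most (1 − 1/r) · n^2/2. For r = 2, n = 234: the density bound is (1/2) · 54756/2 = 13689. Since 2 ∣ 234, the Turán graph T(234, 2) has parts of equal size 117, and its edge count e(T(234, 2)) = 13689 attains the density bound exactly.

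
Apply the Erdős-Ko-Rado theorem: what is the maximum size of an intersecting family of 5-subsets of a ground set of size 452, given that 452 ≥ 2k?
max |F| = C(451, 4) = 1700991600

Erdős-Ko-Rado (1961): when n ≥ 2k, max |F| = C(n−1, k−1). The bound is attained by the star {A : i ∈ A} for any fixed i ∈ [n]. Here C(452−1, 5−1) = C(451, 4) = 1700991600.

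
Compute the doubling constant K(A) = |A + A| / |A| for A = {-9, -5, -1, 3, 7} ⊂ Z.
K = |A + A| / |A| = 9/5

Enumerate A + A = {a + b : a, b ∈ A}. With |A| = 5, there are |A|^2 = 25 ordered sum pairs; collecting distinct values, A + A = {-18, -14, -10, -6, -2, 2, 6, 10, 14}, so |A + A| = 9. Thus K = 9/5. Here |A + A| = 2|A| − 1 = 9, the minimum possible — so K = 9/5 is minimal, which holds iff A is an arithmetic progression.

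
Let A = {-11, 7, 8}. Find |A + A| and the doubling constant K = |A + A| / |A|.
K = |A + A| / |A| = 6/3 = 2

Enumerate A + A = {a + b : a, b ∈ A}. With |A| = 3, there are |A|^2 = 9 ordered sum pairs; collecting distinct values, A + A = {-22, -4, -3, 14, 15, 16}, so |A + A| = 6. Thus K = 6/3 = 2. For comparison, the minimum possible |A + A| over all 3-element sets is 2·3 − 1 = 5 (so min K = 5/3), attained only by arithmetic progressions.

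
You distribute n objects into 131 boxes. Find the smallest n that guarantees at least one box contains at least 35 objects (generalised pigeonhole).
n = (35 − 1)·131 + 1 = 4455

By the generalised pigeonhole principle, to guarantee some box contains ≥ r objects we need more than (r − 1) · k objects total. Threshold: n = (r − 1) · k + 1. With r = 35 and k = 131: n = 34 · 131 + 1 = 4454 + 1 = 4455. For n = 4454 = 34 · 131, we can put exactly 34 objects in every box, avoiding 35 in any single one — so 4455 is tight.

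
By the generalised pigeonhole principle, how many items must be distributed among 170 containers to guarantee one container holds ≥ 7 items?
n = (7 − 1)·170 + 1 = 1021

By the generalised pigeonhole principle, to guarantee some box contains ≥ r objects we need more than (r − 1) · k objects total. Threshold: n = (r − 1) · k + 1. With r = 7 and k = 170: n = 6 · 170 + 1 = 1020 + 1 = 1021. For n = 1020 = 6 · 170, we can put exactly 6 objects in every box, avoiding 7 in any single one — so 1021 is tight.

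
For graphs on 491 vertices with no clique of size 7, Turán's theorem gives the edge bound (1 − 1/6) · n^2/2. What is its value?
Turán density bound = (5/6) · 491^2/2 = 1205405/12 ≈ 100450.4167

Turán's theorem: ex(n, K_{r+1}) is achieved by the complete r-partite Turán graph T(n, r) with parts as balanced as possible, and is at most (1 − 1/r) · n^2/2. For r = 6, n = 491: the density bound is (5/6) · 241081/2 = 1205405/12 ≈ 100450.4167. The integer-valued extremum is e(T(491, 6)) = 100450, which is strictly less than the density bound 1205405/12 since 6 ∤ 491 (the parts of T(491, 6) cannot all be equal).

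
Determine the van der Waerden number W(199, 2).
W(199, 2) = 199 + 1 = 200

A 2-term AP is any pair of integers, so a monochromatic 2-AP exists iff some colour is used at least twice. With 199 colours, the colouring i ↦ i on {1, ..., 199} uses each colour once, avoiding any monochromatic pair, so W(199, 2) > 199. For {1, ..., 200}, pigeonhole forces two integers of the same colour, which form a monochromatic 2-AP. Hence W(199, 2) = 200.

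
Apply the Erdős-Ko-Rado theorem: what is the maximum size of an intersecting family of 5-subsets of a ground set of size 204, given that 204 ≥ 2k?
max |F| = C(203, 4) = 68685050

The Erdős-Ko-Rado theorem states: for n ≥ 2k, an intersecting family of k-subsets of an n-element set has size at most C(n − 1, k − 1), with equality for 'star' families {A ⊆ [n] : |A| = k, i ∈ A} (fix an element i). For n = 204, k = 5: C(203, 4) = 68685050.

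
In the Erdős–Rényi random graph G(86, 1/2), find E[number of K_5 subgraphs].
E[# K_5] = C(86, 5) · (1/2)^C(5, 2) = 34826302 / 2^10 = 17413151/512 ≈ 34010.060547

For each 5-subset S of vertices (there are C(86, 5) = 34826302 such S), let X_S = 1 if S induces a K_5 (all C(5, 2) = 10 edges present). Then P(X_S = 1) = (1/2)^10 = 1/1024. By linearity of expectation, E[# K_5] = C(86, 5) · (1/2)^10 = 34826302 / 1024 = 17413151/512 ≈ 34010.060547.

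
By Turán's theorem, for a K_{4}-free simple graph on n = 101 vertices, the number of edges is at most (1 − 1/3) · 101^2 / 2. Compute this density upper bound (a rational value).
Turán density bound = (2/3) · 101^2/2 = 10201/3 ≈ 3400.3333

Turán's theorem: ex(n, K_{r+1}) is achieved by the complete r-partite Turán graph T(n, r) with parts as balanced as possible, and is at most (1 − 1/r) · n^2/2. For r = 3, n = 101: the density bound is (2/3) · 10201/2 = 10201/3 ≈ 3400.3333. The integer-valued extremum is e(T(101, 3)) = 3400, which is strictly less than the density bound 10201/3 since 3 ∤ 101 (the parts of T(101, 3) cannot all be equal).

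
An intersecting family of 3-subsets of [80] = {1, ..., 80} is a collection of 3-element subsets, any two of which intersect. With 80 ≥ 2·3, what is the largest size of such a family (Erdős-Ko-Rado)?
max |F| = C(79, 2) = 3081

The Erdős-Ko-Rado theorem states: for n ≥ 2k, an intersecting family of k-subsets of an n-element set has size at most C(n − 1, k − 1), with equality for 'star' families {A ⊆ [n] : |A| = k, i ∈ A} (fix an element i). For n = 80, k = 3: C(79, 2) = 3081.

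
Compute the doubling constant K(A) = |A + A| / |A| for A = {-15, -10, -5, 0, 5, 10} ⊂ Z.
K = |A + A| / |A| = 11/6

Enumerate A + A = {a + b : a, b ∈ A}. With |A| = 6, there are |A|^2 = 36 ordered sum pairs; collecting distinct values, A + A = {-30, -25, -20, -15, -10, -5, 0, 5, 10, 15, 20}, so |A + A| = 11. Thus K = 11/6. Here |A + A| = 2|A| − 1 = 11, the minimum possible — so K = 11/6 is minimal, which holds iff A is an arithmetic progression.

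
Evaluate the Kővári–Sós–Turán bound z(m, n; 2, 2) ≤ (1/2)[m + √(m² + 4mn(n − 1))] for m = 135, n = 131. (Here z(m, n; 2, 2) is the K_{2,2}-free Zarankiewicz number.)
z(135, 131; 2, 2) ≤ (1/2)[135 + √(135² + 4·135·131·130)] = (1/2)[135 + √9214425] = 1585.2636

Kővári–Sós–Turán: let r_1, ..., r_135 be the row sums and z = Σ r_i the total number of 1s. Each pair of columns can share at most one row with both entries 1 (else a 2×2 all-ones block appears), so Σ_i C(r_i, 2) ≤ C(131, 2) = 8515. By convexity Σ_i C(r_i, 2) ≥ 135·C(z/135, 2) = z(z − 135)/(2·135), giving z² − 135z − 135·131·130 ≤ 0 and hence z ≤ (1/2)[135 + √(18225 + 4·2299050)] = (1/2)[135 + √9214425] ≈ (1/2)(135 + 3035.5271) = 1585.2636.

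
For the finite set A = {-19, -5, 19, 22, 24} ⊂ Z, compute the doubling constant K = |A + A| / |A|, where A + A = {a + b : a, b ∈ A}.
K = |A + A| / |A| = 15/5 = 3

Enumerate A + A = {a + b : a, b ∈ A}. With |A| = 5, there are |A|^2 = 25 ordered sum pairs; collecting distinct values, A + A = {-38, -24, -10, 0, 3, 5, 14, 17, 19, 38, 41, 43, 44, 46, 48}, so |A + A| = 15. Thus K = 15/5 = 3. For comparison, the minimum possible |A + A| over all 5-element sets is 2·5 − 1 = 9 (so min K = 9/5), attained only by arithmetic progressions.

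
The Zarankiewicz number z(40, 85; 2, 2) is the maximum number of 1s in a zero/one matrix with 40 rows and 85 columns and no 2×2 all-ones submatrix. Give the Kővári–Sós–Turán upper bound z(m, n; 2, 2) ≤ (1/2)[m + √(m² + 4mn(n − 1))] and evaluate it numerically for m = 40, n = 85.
z(40, 85; 2, 2) ≤ (1/2)[40 + √(40² + 4·40·85·84)] = (1/2)[40 + √1144000] = 554.7897

Kővári–Sós–Turán: let r_1, ..., r_40 be the row sums and z = Σ r_i the total number of 1s. Each pair of columns can share at most one row with both entries 1 (else a 2×2 all-ones block appears), so Σ_i C(r_i, 2) ≤ C(85, 2) = 3570. By convexity Σ_i C(r_i, 2) ≥ 40·C(z/40, 2) = z(z − 40)/(2·40), giving z² − 40z − 40·85·84 ≤ 0 and hence z ≤ (1/2)[40 + √(1600 + 4·285600)] = (1/2)[40 + √1144000] ≈ (1/2)(40 + 1069.5794) = 554.7897.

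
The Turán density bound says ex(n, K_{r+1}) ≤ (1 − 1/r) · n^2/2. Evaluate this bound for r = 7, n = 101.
Turán density bound = (6/7) · 101^2/2 = 30603/7 ≈ 4371.8571

Turán's theorem: ex(n, K_{r+1}) is achieved by the complete r-partite Turán graph T(n, r) with parts as balanced as possible, and is at most (1 − 1/r) · n^2/2. For r = 7, n = 101: the density bound is (6/7) · 10201/2 = 30603/7 ≈ 4371.8571. The integer-valued extremum is e(T(101, 7)) = 4371, which is strictly less than the density bound 30603/7 since 7 ∤ 101 (the parts of T(101, 7) cannot all be equal).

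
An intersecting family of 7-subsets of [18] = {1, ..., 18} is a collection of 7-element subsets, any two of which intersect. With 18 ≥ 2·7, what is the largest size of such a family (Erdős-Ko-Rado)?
max |F| = C(17, 6) = 12376

The Erdős-Ko-Rado theorem states: for n ≥ 2k, an intersecting family of k-subsets of an n-element set has size at most C(n − 1, k − 1), with equality for 'star' families {A ⊆ [n] : |A| = k, i ∈ A} (fix an element i). For n = 18, k = 7: C(17, 6) = 12376.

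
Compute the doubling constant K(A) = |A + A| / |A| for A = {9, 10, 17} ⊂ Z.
K = |A + A| / |A| = 6/3 = 2

Enumerate A + A = {a + b : a, b ∈ A}. With |A| = 3, there are |A|^2 = 9 ordered sum pairs; collecting distinct values, A + A = {18, 19, 20, 26, 27, 34}, so |A + A| = 6. Thus K = 6/3 = 2. For comparison, the minimum possible |A + A| over all 3-element sets is 2·3 − 1 = 5 (so min K = 5/3), attained only by arithmetic progressions.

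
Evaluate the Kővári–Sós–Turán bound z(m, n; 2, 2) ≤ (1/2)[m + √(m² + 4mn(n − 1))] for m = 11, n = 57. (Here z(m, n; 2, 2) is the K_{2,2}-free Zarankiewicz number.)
z(11, 57; 2, 2) ≤ (1/2)[11 + √(11² + 4·11·57·56)] = (1/2)[11 + √140569] = 192.9627

Kővári–Sós–Turán: let r_1, ..., r_11 be the row sums and z = Σ r_i the total number of 1s. Each pair of columns can share at most one row with both entries 1 (else a 2×2 all-ones block appears), so Σ_i C(r_i, 2) ≤ C(57, 2) = 1596. By convexity Σ_i C(r_i, 2) ≥ 11·C(z/11, 2) = z(z − 11)/(2·11), giving z² − 11z − 11·57·56 ≤ 0 and hence z ≤ (1/2)[11 + √(121 + 4·35112)] = (1/2)[11 + √140569] ≈ (1/2)(11 + 374.9253) = 192.9627.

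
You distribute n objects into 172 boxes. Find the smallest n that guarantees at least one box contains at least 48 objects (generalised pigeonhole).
n = (48 − 1)·172 + 1 = 8085

By the generalised pigeonhole principle, to guarantee some box contains ≥ r objects we need more than (r − 1) · k objects total. Threshold: n = (r − 1) · k + 1. With r = 48 and k = 172: n = 47 · 172 + 1 = 8084 + 1 = 8085. For n = 8084 = 47 · 172, we can put exactly 47 objects in every box, avoiding 48 in any single one — so 8085 is tight.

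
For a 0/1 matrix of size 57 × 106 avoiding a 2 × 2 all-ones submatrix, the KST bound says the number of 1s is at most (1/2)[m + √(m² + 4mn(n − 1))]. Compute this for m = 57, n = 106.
z(57, 106; 2, 2) ≤ (1/2)[57 + √(57² + 4·57·106·105)] = (1/2)[57 + √2540889] = 825.5083

Kővári–Sós–Turán: let r_1, ..., r_57 be the row sums and z = Σ r_i the total number of 1s. Each pair of columns can share at most one row with both entries 1 (else a 2×2 all-ones block appears), so Σ_i C(r_i, 2) ≤ C(106, 2) = 5565. By convexity Σ_i C(r_i, 2) ≥ 57·C(z/57, 2) = z(z − 57)/(2·57), giving z² − 57z − 57·106·105 ≤ 0 and hence z ≤ (1/2)[57 + √(3249 + 4·634410)] = (1/2)[57 + √2540889] ≈ (1/2)(57 + 1594.0166) = 825.5083.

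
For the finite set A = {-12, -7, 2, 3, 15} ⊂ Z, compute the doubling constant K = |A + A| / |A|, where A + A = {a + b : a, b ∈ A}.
K = |A + A| / |A| = 15/5 = 3

Enumerate A + A = {a + b : a, b ∈ A}. With |A| = 5, there are |A|^2 = 25 ordered sum pairs; collecting distinct values, A + A = {-24, -19, -14, -10, -9, -5, -4, 3, 4, 5, 6, 8, 17, 18, 30}, so |A + A| = 15. Thus K = 15/5 = 3. For comparison, the minimum possible |A + A| over all 5-element sets is 2·5 − 1 = 9 (so min K = 9/5), attained only by arithmetic progressions.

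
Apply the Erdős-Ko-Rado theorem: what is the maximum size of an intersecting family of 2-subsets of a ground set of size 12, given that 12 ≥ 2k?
max |F| = C(11, 1) = 11

The Erdős-Ko-Rado theorem states: for n ≥ 2k, an intersecting family of k-subsets of an n-element set has size at most C(n − 1, k − 1), with equality for 'star' families {A ⊆ [n] : |A| = k, i ∈ A} (fix an element i). For n = 12, k = 2: C(11, 1) = 11.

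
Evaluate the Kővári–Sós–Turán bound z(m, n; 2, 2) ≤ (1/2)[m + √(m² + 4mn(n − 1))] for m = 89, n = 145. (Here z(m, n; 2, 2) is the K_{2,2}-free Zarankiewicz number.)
z(89, 145; 2, 2) ≤ (1/2)[89 + √(89² + 4·89·145·144)] = (1/2)[89 + √7441201] = 1408.4282

Kővári–Sós–Turán: let r_1, ..., r_89 be the row sums and z = Σ r_i the total number of 1s. Each pair of columns can share at most one row with both entries 1 (else a 2×2 all-ones block appears), so Σ_i C(r_i, 2) ≤ C(145, 2) = 10440. By convexity Σ_i C(r_i, 2) ≥ 89·C(z/89, 2) = z(z − 89)/(2·89), giving z² − 89z − 89·145·144 ≤ 0 and hence z ≤ (1/2)[89 + √(7921 + 4·1858320)] = (1/2)[89 + √7441201] ≈ (1/2)(89 + 2727.8565) = 1408.4282.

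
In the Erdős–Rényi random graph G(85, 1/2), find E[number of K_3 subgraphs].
E[# K_3] = C(85, 3) · (1/2)^C(3, 2) = 98770 / 2^3 = 49385/4 = 12346.25

For each 3-subset S of vertices (there are C(85, 3) = 98770 such S), let X_S = 1 if S induces a K_3 (all C(3, 2) = 3 edges present). Then P(X_S = 1) = (1/2)^3 = 1/8. By linearity of expectation, E[# K_3] = C(85, 3) · (1/2)^3 = 98770 / 8 = 49385/4 = 12346.25.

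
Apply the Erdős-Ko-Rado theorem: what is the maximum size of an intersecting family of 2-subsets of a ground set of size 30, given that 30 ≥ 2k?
max |F| = C(29, 1) = 29

Erdős-Ko-Rado (1961): when n ≥ 2k, max |F| = C(n−1, k−1). The bound is attained by the star {A : i ∈ A} for any fixed i ∈ [n]. Here C(30−1, 2−1) = C(29, 1) = 29.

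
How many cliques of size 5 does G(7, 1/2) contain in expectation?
E[# K_5] = C(7, 5) · (1/2)^C(5, 2) = 21 / 2^10 ≈ 0.020508

For each 5-subset S of vertices (there are C(7, 5) = 21 such S), let X_S = 1 if S induces a K_5 (all C(5, 2) = 10 edges present). Then P(X_S = 1) = (1/2)^10 = 1/1024. By linearity of expectation, E[# K_5] = C(7, 5) · (1/2)^10 = 21 / 1024 ≈ 0.020508.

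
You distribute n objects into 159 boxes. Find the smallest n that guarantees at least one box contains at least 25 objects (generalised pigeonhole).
n = (25 − 1)·159 + 1 = 3817

By the generalised pigeonhole principle, to guarantee some box contains ≥ r objects we need more than (r − 1) · k objects total. Threshold: n = (r − 1) · k + 1. With r = 25 and k = 159: n = 24 · 159 + 1 = 3816 + 1 = 3817. For n = 3816 = 24 · 159, we can put exactly 24 objects in every box, avoiding 25 in any single one — so 3817 is tight.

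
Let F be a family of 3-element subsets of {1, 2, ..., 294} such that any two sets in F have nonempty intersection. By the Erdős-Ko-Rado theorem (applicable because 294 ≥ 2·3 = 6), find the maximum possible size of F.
max |F| = C(293, 2) = 42778

Erdős-Ko-Rado (1961): when n ≥ 2k, max |F| = C(n−1, k−1). The bound is attained by the star {A : i ∈ A} for any fixed i ∈ [n]. Here C(294−1, 3−1) = C(293, 2) = 42778.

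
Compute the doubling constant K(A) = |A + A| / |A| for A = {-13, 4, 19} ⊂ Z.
K = |A + A| / |A| = 6/3 = 2

Enumerate A + A = {a + b : a, b ∈ A}. With |A| = 3, there are |A|^2 = 9 ordered sum pairs; collecting distinct values, A + A = {-26, -9, 6, 8, 23, 38}, so |A + A| = 6. Thus K = 6/3 = 2. For comparison, the minimum possible |A + A| over all 3-element sets is 2·3 − 1 = 5 (so min K = 5/3), attained only by arithmetic progressions.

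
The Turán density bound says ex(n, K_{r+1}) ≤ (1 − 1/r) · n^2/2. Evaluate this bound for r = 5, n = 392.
Turán density bound = (4/5) · 392^2/2 = 307328/5 ≈ 61465.6

Turán's theorem: ex(n, K_{r+1}) is achieved by the complete r-partite Turán graph T(n, r) with parts as balanced as possible, and is at most (1 − 1/r) · n^2/2. For r = 5, n = 392: the density bound is (4/5) · 153664/2 = 307328/5 ≈ 61465.6. The integer-valued extremum is e(T(392, 5)) = 61465, which is strictly less than the density bound 307328/5 since 5 ∤ 392 (the parts of T(392, 5) cannot all be equal).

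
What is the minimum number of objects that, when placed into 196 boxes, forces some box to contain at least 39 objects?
n = (39 − 1)·196 + 1 = 7449

By the generalised pigeonhole principle, to guarantee some box contains ≥ r objects we need more than (r − 1) · k objects total. Threshold: n = (r − 1) · k + 1. With r = 39 and k = 196: n = 38 · 196 + 1 = 7448 + 1 = 7449. For n = 7448 = 38 · 196, we can put exactly 38 objects in every box, avoiding 39 in any single one — so 7449 is tight.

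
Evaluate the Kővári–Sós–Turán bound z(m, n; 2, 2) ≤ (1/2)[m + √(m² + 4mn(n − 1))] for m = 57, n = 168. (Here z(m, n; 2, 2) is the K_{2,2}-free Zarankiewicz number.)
z(57, 168; 2, 2) ≤ (1/2)[57 + √(57² + 4·57·168·167)] = (1/2)[57 + √6400017] = 1293.4127

Kővári–Sós–Turán: let r_1, ..., r_57 be the row sums and z = Σ r_i the total number of 1s. Each pair of columns can share at most one row with both entries 1 (else a 2×2 all-ones block appears), so Σ_i C(r_i, 2) ≤ C(168, 2) = 14028. By convexity Σ_i C(r_i, 2) ≥ 57·C(z/57, 2) = z(z − 57)/(2·57), giving z² − 57z − 57·168·167 ≤ 0 and hence z ≤ (1/2)[57 + √(3249 + 4·1599192)] = (1/2)[57 + √6400017] ≈ (1/2)(57 + 2529.8255) = 1293.4127.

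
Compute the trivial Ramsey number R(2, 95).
R(2, 95) = 95

R(2, k) = k for all k ≥ 2: in a 2-colouring of K_k, either some edge is red (a red K_2) or all edges are blue (a blue K_k). And K_{94} coloured all-blue has no blue K_95, so R(2, 95) > 94. Hence R(2, 95) = 95.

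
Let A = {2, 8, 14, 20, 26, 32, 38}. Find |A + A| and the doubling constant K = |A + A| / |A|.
K = |A + A| / |A| = 13/7

Enumerate A + A = {a + b : a, b ∈ A}. With |A| = 7, there are |A|^2 = 49 ordered sum pairs; collecting distinct values, A + A = {4, 10, 16, 22, 28, 34, 40, 46, 52, 58, 64, 70, 76}, so |A + A| = 13. Thus K = 13/7. Here |A + A| = 2|A| − 1 = 13, the minimum possible — so K = 13/7 is minimal, which holds iff A is an arithmetic progression.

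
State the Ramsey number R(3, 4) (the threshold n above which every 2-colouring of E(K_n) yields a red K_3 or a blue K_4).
R(3, 4) = 9

Lower bound: an explicit 2-colouring of K_{8} (typically a Paley-type or other structured construction) avoids a red K_3 and a blue K_4, showing R(3, 4) > 8.
Upper bound: the Erdős–Szekeres recurrence R(r, t') ≤ R(r−1, t') + R(r, t'−1) (with the −1 refinement when both summands are even) yields R(3, 4) ≤ 9.
Hence R(3, 4) = 9.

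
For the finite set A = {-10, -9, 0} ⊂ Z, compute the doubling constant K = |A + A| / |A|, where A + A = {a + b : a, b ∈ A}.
K = |A + A| / |A| = 6/3 = 2

Enumerate A + A = {a + b : a, b ∈ A}. With |A| = 3, there are |A|^2 = 9 ordered sum pairs; collecting distinct values, A + A = {-20, -19, -18, -10, -9, 0}, so |A + A| = 6. Thus K = 6/3 = 2. For comparison, the minimum possible |A + A| over all 3-element sets is 2·3 − 1 = 5 (so min K = 5/3), attained only by arithmetic progressions.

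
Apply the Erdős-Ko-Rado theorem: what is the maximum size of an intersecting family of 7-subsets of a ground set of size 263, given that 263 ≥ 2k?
max |F| = C(262, 6) = 424067747649

The Erdős-Ko-Rado theorem states: for n ≥ 2k, an intersecting family of k-subsets of an n-element set has size at most C(n − 1, k − 1), with equality for 'star' families {A ⊆ [n] : |A| = k, i ∈ A} (fix an element i). For n = 263, k = 7: C(262, 6) = 424067747649.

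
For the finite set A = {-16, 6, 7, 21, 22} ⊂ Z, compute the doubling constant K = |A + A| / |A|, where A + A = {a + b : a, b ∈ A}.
K = |A + A| / |A| = 14/5

Enumerate A + A = {a + b : a, b ∈ A}. With |A| = 5, there are |A|^2 = 25 ordered sum pairs; collecting distinct values, A + A = {-32, -10, -9, 5, 6, 12, 13, 14, 27, 28, 29, 42, 43, 44}, so |A + A| = 14. Thus K = 14/5. For comparison, the minimum possible |A + A| over all 5-element sets is 2·5 − 1 = 9 (so min K = 9/5), attained only by arithmetic progressions.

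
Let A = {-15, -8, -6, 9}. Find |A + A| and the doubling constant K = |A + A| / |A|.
K = |A + A| / |A| = 10/4 = 5/2

Enumerate A + A = {a + b : a, b ∈ A}. With |A| = 4, there are |A|^2 = 16 ordered sum pairs; collecting distinct values, A + A = {-30, -23, -21, -16, -14, -12, -6, 1, 3, 18}, so |A + A| = 10. Thus K = 10/4 = 5/2. For comparison, the minimum possible |A + A| over all 4-element sets is 2·4 − 1 = 7 (so min K = 7/4), attained only by arithmetic progressions.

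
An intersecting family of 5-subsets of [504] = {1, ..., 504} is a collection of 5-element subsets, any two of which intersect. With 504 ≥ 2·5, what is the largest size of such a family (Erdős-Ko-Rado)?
max |F| = C(503, 4) = 2635531375

The Erdős-Ko-Rado theorem states: for n ≥ 2k, an intersecting family of k-subsets of an n-element set has size at most C(n − 1, k − 1), with equality for 'star' families {A ⊆ [n] : |A| = k, i ∈ A} (fix an element i). For n = 504, k = 5: C(503, 4) = 2635531375.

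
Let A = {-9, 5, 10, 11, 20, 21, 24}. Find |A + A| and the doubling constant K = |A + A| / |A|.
K = |A + A| / |A| = 26/7

Enumerate A + A = {a + b : a, b ∈ A}. With |A| = 7, there are |A|^2 = 49 ordered sum pairs; collecting distinct values, A + A = {-18, -4, 1, 2, 10, 11, 12, 15, 16, 20, 21, 22, 25, 26, 29, 30, 31, 32, 34, 35, 40, 41, 42, 44, 45, 48}, so |A + A| = 26. Thus K = 26/7. For comparison, the minimum possible |A + A| over all 7-element sets is 2·7 − 1 = 13 (so min K = 13/7), attained only by arithmetic progressions.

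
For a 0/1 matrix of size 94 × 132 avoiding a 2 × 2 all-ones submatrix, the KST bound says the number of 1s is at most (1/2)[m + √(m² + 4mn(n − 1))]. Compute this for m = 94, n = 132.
z(94, 132; 2, 2) ≤ (1/2)[94 + √(94² + 4·94·132·131)] = (1/2)[94 + √6510628] = 1322.7966

Kővári–Sós–Turán: let r_1, ..., r_94 be the row sums and z = Σ r_i the total number of 1s. Each pair of columns can share at most one row with both entries 1 (else a 2×2 all-ones block appears), so Σ_i C(r_i, 2) ≤ C(132, 2) = 8646. By convexity Σ_i C(r_i, 2) ≥ 94·C(z/94, 2) = z(z − 94)/(2·94), giving z² − 94z − 94·132·131 ≤ 0 and hence z ≤ (1/2)[94 + √(8836 + 4·1625448)] = (1/2)[94 + √6510628] ≈ (1/2)(94 + 2551.5932) = 1322.7966.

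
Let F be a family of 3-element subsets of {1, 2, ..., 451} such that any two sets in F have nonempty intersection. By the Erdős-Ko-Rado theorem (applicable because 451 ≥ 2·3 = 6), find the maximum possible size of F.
max |F| = C(450, 2) = 101025

The Erdős-Ko-Rado theorem states: for n ≥ 2k, an intersecting family of k-subsets of an n-element set has size at most C(n − 1, k − 1), with equality for 'star' families {A ⊆ [n] : |A| = k, i ∈ A} (fix an element i). For n = 451, k = 3: C(450, 2) = 101025.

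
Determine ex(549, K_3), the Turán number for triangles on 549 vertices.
ex(549, K_3) = ⌊549^2/4⌋ = 75350

Mantel (1907): a triangle-free graph on n vertices has at most ⌊n^2/4⌋ edges, with equality for the complete bipartite graph K_{⌊n/2⌋, ⌈n/2⌉}. For n = 549: ⌊549^2/4⌋ = ⌊301401/4⌋ = 75350. The extremal graph is K_{274, 275}, which has 274·275 = 75350 edges.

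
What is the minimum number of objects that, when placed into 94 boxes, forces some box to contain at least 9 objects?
n = (9 − 1)·94 + 1 = 753

By the generalised pigeonhole principle, to guarantee some box contains ≥ r objects we need more than (r − 1) · k objects total. Threshold: n = (r − 1) · k + 1. With r = 9 and k = 94: n = 8 · 94 + 1 = 752 + 1 = 753. For n = 752 = 8 · 94, we can put exactly 8 objects in every box, avoiding 9 in any single one — so 753 is tight.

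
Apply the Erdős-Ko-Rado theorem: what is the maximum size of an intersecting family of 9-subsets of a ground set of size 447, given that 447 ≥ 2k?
max |F| = C(446, 8) = 36453488725919265

The Erdős-Ko-Rado theorem states: for n ≥ 2k, an intersecting family of k-subsets of an n-element set has size at most C(n − 1, k − 1), with equality for 'star' families {A ⊆ [n] : |A| = k, i ∈ A} (fix an element i). For n = 447, k = 9: C(446, 8) = 36453488725919265.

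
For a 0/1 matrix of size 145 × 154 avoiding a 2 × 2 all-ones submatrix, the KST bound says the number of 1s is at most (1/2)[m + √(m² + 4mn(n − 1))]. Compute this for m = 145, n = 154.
z(145, 154; 2, 2) ≤ (1/2)[145 + √(145² + 4·145·154·153)] = (1/2)[145 + √13686985] = 1922.2963

Kővári–Sós–Turán: let r_1, ..., r_145 be the row sums and z = Σ r_i the total number of 1s. Each pair of columns can share at most one row with both entries 1 (else a 2×2 all-ones block appears), so Σ_i C(r_i, 2) ≤ C(154, 2) = 11781. By convexity Σ_i C(r_i, 2) ≥ 145·C(z/145, 2) = z(z − 145)/(2·145), giving z² − 145z − 145·154·153 ≤ 0 and hence z ≤ (1/2)[145 + √(21025 + 4·3416490)] = (1/2)[145 + √13686985] ≈ (1/2)(145 + 3699.5925) = 1922.2963.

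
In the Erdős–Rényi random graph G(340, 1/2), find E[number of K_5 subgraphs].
E[# K_5] = C(340, 5) · (1/2)^C(5, 2) = 36760655568 / 2^10 = 2297540973/64 = 35899077.703125

For each 5-subset S of vertices (there are C(340, 5) = 36760655568 such S), let X_S = 1 if S induces a K_5 (all C(5, 2) = 10 edges present). Then P(X_S = 1) = (1/2)^10 = 1/1024. By linearity of expectation, E[# K_5] = C(340, 5) · (1/2)^10 = 36760655568 / 1024 = 2297540973/64 = 35899077.703125.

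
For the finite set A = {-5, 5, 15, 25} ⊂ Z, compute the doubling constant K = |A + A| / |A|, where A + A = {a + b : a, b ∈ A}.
K = |A + A| / |A| = 7/4

Enumerate A + A = {a + b : a, b ∈ A}. With |A| = 4, there are |A|^2 = 16 ordered sum pairs; collecting distinct values, A + A = {-10, 0, 10, 20, 30, 40, 50}, so |A + A| = 7. Thus K = 7/4. Here |A + A| = 2|A| − 1 = 7, the minimum possible — so K = 7/4 is minimal, which holds iff A is an arithmetic progression.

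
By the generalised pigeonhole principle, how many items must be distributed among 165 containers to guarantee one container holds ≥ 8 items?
n = (8 − 1)·165 + 1 = 1156

By the generalised pigeonhole principle, to guarantee some box contains ≥ r objects we need more than (r − 1) · k objects total. Threshold: n = (r − 1) · k + 1. With r = 8 and k = 165: n = 7 · 165 + 1 = 1155 + 1 = 1156. For n = 1155 = 7 · 165, we can put exactly 7 objects in every box, avoiding 8 in any single one — so 1156 is tight.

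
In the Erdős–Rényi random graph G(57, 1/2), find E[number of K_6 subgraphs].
E[# K_6] = C(57, 6) · (1/2)^C(6, 2) = 36288252 / 2^15 = 9072063/8192 ≈ 1107.429565

For each 6-subset S of vertices (there are C(57, 6) = 36288252 such S), let X_S = 1 if S induces a K_6 (all C(6, 2) = 15 edges present). Then P(X_S = 1) = (1/2)^15 = 1/32768. By linearity of expectation, E[# K_6] = C(57, 6) · (1/2)^15 = 36288252 / 32768 = 9072063/8192 ≈ 1107.429565.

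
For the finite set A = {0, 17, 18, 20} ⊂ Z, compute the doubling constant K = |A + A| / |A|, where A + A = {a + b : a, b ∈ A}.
K = |A + A| / |A| = 10/4 = 5/2

Enumerate A + A = {a + b : a, b ∈ A}. With |A| = 4, there are |A|^2 = 16 ordered sum pairs; collecting distinct values, A + A = {0, 17, 18, 20, 34, 35, 36, 37, 38, 40}, so |A + A| = 10. Thus K = 10/4 = 5/2. For comparison, the minimum possible |A + A| over all 4-element sets is 2·4 − 1 = 7 (so min K = 7/4), attained only by arithmetic progressions.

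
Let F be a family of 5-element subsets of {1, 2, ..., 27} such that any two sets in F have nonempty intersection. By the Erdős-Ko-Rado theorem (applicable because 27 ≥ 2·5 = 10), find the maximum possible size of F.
max |F| = C(26, 4) = 14950

The Erdős-Ko-Rado theorem states: for n ≥ 2k, an intersecting family of k-subsets of an n-element set has size at most C(n − 1, k − 1), with equality for 'star' families {A ⊆ [n] : |A| = k, i ∈ A} (fix an element i). For n = 27, k = 5: C(26, 4) = 14950.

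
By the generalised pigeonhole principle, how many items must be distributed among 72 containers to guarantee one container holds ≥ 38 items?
n = (38 − 1)·72 + 1 = 2665

By the generalised pigeonhole principle, to guarantee some box contains ≥ r objects we need more than (r − 1) · k objects total. Threshold: n = (r − 1) · k + 1. With r = 38 and k = 72: n = 37 · 72 + 1 = 2664 + 1 = 2665. For n = 2664 = 37 · 72, we can put exactly 37 objects in every box, avoiding 38 in any single one — so 2665 is tight.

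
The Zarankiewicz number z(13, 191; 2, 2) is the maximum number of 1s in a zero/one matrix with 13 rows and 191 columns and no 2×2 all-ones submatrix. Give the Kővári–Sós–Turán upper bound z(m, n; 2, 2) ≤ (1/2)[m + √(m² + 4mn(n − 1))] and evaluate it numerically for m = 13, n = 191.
z(13, 191; 2, 2) ≤ (1/2)[13 + √(13² + 4·13·191·190)] = (1/2)[13 + √1887249] = 693.3859

Kővári–Sós–Turán: let r_1, ..., r_13 be the row sums and z = Σ r_i the total number of 1s. Each pair of columns can share at most one row with both entries 1 (else a 2×2 all-ones block appears), so Σ_i C(r_i, 2) ≤ C(191, 2) = 18145. By convexity Σ_i C(r_i, 2) ≥ 13·C(z/13, 2) = z(z − 13)/(2·13), giving z² − 13z − 13·191·190 ≤ 0 and hence z ≤ (1/2)[13 + √(169 + 4·471770)] = (1/2)[13 + √1887249] ≈ (1/2)(13 + 1373.7718) = 693.3859.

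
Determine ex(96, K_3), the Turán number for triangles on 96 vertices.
ex(96, K_3) = ⌊96^2/4⌋ = 2304

Mantel (1907): a triangle-free graph on n vertices has at most ⌊n^2/4⌋ edges, with equality for the complete bipartite graph K_{⌊n/2⌋, ⌈n/2⌉}. For n = 96: ⌊96^2/4⌋ = ⌊9216/4⌋ = 2304. The extremal graph is K_{48, 48}, which has 48·48 = 2304 edges.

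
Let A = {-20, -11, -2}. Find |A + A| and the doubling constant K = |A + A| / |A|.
K = |A + A| / |A| = 5/3

Enumerate A + A = {a + b : a, b ∈ A}. With |A| = 3, there are |A|^2 = 9 ordered sum pairs; collecting distinct values, A + A = {-40, -31, -22, -13, -4}, so |A + A| = 5. Thus K = 5/3. Here |A + A| = 2|A| − 1 = 5, the minimum possible — so K = 5/3 is minimal, which holds iff A is an arithmetic progression.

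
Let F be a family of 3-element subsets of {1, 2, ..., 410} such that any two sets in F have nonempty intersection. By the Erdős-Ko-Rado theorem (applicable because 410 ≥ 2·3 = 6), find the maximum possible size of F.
max |F| = C(409, 2) = 83436

The Erdős-Ko-Rado theorem states: for n ≥ 2k, an intersecting family of k-subsets of an n-element set has size at most C(n − 1, k − 1), with equality for 'star' families {A ⊆ [n] : |A| = k, i ∈ A} (fix an element i). For n = 410, k = 3: C(409, 2) = 83436.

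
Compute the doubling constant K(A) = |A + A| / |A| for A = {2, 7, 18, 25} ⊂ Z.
K = |A + A| / |A| = 10/4 = 5/2

Enumerate A + A = {a + b : a, b ∈ A}. With |A| = 4, there are |A|^2 = 16 ordered sum pairs; collecting distinct values, A + A = {4, 9, 14, 20, 25, 27, 32, 36, 43, 50}, so |A + A| = 10. Thus K = 10/4 = 5/2. For comparison, the minimum possible |A + A| over all 4-element sets is 2·4 − 1 = 7 (so min K = 7/4), attained only by arithmetic progressions.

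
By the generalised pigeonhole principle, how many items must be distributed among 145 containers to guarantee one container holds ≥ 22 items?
n = (22 − 1)·145 + 1 = 3046

By the generalised pigeonhole principle, to guarantee some box contains ≥ r objects we need more than (r − 1) · k objects total. Threshold: n = (r − 1) · k + 1. With r = 22 and k = 145: n = 21 · 145 + 1 = 3045 + 1 = 3046. For n = 3045 = 21 · 145, we can put exactly 21 objects in every box, avoiding 22 in any single one — so 3046 is tight.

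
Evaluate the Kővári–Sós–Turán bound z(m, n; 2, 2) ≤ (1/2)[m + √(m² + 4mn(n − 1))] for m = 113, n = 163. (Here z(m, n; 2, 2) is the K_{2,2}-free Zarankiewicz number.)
z(113, 163; 2, 2) ≤ (1/2)[113 + √(113² + 4·113·163·162)] = (1/2)[113 + √11948281] = 1784.8143

Kővári–Sós–Turán: let r_1, ..., r_113 be the row sums and z = Σ r_i the total number of 1s. Each pair of columns can share at most one row with both entries 1 (else a 2×2 all-ones block appears), so Σ_i C(r_i, 2) ≤ C(163, 2) = 13203. By convexity Σ_i C(r_i, 2) ≥ 113·C(z/113, 2) = z(z − 113)/(2·113), giving z² − 113z − 113·163·162 ≤ 0 and hence z ≤ (1/2)[113 + √(12769 + 4·2983878)] = (1/2)[113 + √11948281] ≈ (1/2)(113 + 3456.6286) = 1784.8143.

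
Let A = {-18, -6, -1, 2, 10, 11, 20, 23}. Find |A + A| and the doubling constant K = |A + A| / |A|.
K = |A + A| / |A| = 31/8

Enumerate A + A = {a + b : a, b ∈ A}. With |A| = 8, there are |A|^2 = 64 ordered sum pairs; collecting distinct values, A + A = {-36, -24, -19, -16, -12, -8, -7, -4, -2, 1, 2, 4, 5, 9, 10, 12, 13, 14, 17, 19, 20, 21, 22, 25, 30, 31, 33, 34, 40, 43, 46}, so |A + A| = 31. Thus K = 31/8. For comparison, the minimum possible |A + A| over all 8-element sets is 2·8 − 1 = 15 (so min K = 15/8), attained only by arithmetic progressions.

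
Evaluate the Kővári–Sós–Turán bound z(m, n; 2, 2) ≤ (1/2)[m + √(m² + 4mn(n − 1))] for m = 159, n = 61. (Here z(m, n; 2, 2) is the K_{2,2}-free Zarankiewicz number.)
z(159, 61; 2, 2) ≤ (1/2)[159 + √(159² + 4·159·61·60)] = (1/2)[159 + √2353041] = 846.4813

Kővári–Sós–Turán: let r_1, ..., r_159 be the row sums and z = Σ r_i the total number of 1s. Each pair of columns can share at most one row with both entries 1 (else a 2×2 all-ones block appears), so Σ_i C(r_i, 2) ≤ C(61, 2) = 1830. By convexity Σ_i C(r_i, 2) ≥ 159·C(z/159, 2) = z(z − 159)/(2·159), giving z² − 159z − 159·61·60 ≤ 0 and hence z ≤ (1/2)[159 + √(25281 + 4·581940)] = (1/2)[159 + √2353041] ≈ (1/2)(159 + 1533.9625) = 846.4813.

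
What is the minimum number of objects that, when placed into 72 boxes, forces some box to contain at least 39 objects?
n = (39 − 1)·72 + 1 = 2737

By the generalised pigeonhole principle, to guarantee some box contains ≥ r objects we need more than (r − 1) · k objects total. Threshold: n = (r − 1) · k + 1. With r = 39 and k = 72: n = 38 · 72 + 1 = 2736 + 1 = 2737. For n = 2736 = 38 · 72, we can put exactly 38 objects in every box, avoiding 39 in any single one — so 2737 is tight.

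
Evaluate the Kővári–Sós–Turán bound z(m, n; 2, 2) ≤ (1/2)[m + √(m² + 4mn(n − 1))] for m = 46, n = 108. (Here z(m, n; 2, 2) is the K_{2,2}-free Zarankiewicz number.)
z(46, 108; 2, 2) ≤ (1/2)[46 + √(46² + 4·46·108·107)] = (1/2)[46 + √2128420] = 752.4553

Kővári–Sós–Turán: let r_1, ..., r_46 be the row sums and z = Σ r_i the total number of 1s. Each pair of columns can share at most one row with both entries 1 (else a 2×2 all-ones block appears), so Σ_i C(r_i, 2) ≤ C(108, 2) = 5778. By convexity Σ_i C(r_i, 2) ≥ 46·C(z/46, 2) = z(z − 46)/(2·46), giving z² − 46z − 46·108·107 ≤ 0 and hence z ≤ (1/2)[46 + √(2116 + 4·531576)] = (1/2)[46 + √2128420] ≈ (1/2)(46 + 1458.9106) = 752.4553.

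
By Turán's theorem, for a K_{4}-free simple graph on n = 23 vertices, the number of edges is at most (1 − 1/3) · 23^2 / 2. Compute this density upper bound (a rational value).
Turán density bound = (2/3) · 23^2/2 = 529/3 ≈ 176.3333

Turán's theorem: ex(n, K_{r+1}) is achieved by the complete r-partite Turán graph T(n, r) with parts as balanced as possible, and is at most (1 − 1/r) · n^2/2. For r = 3, n = 23: the density bound is (2/3) · 529/2 = 529/3 ≈ 176.3333. The integer-valued extremum is e(T(23, 3)) = 176, which is strictly less than the density bound 529/3 since 3 ∤ 23 (the parts of T(23, 3) cannot all be equal).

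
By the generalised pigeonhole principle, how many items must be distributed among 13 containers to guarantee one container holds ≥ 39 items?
n = (39 − 1)·13 + 1 = 495

By the generalised pigeonhole principle, to guarantee some box contains ≥ r objects we need more than (r − 1) · k objects total. Threshold: n = (r − 1) · k + 1. With r = 39 and k = 13: n = 38 · 13 + 1 = 494 + 1 = 495. For n = 494 = 38 · 13, we can put exactly 38 objects in every box, avoiding 39 in any single one — so 495 is tight.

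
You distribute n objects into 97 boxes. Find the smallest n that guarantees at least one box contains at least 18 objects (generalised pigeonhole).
n = (18 − 1)·97 + 1 = 1650

By the generalised pigeonhole principle, to guarantee some box contains ≥ r objects we need more than (r − 1) · k objects total. Threshold: n = (r − 1) · k + 1. With r = 18 and k = 97: n = 17 · 97 + 1 = 1649 + 1 = 1650. For n = 1649 = 17 · 97, we can put exactly 17 objects in every box, avoiding 18 in any single one — so 1650 is tight.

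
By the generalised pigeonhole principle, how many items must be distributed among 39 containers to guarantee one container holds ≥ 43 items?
n = (43 − 1)·39 + 1 = 1639

By the generalised pigeonhole principle, to guarantee some box contains ≥ r objects we need more than (r − 1) · k objects total. Threshold: n = (r − 1) · k + 1. With r = 43 and k = 39: n = 42 · 39 + 1 = 1638 + 1 = 1639. For n = 1638 = 42 · 39, we can put exactly 42 objects in every box, avoiding 43 in any single one — so 1639 is tight.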